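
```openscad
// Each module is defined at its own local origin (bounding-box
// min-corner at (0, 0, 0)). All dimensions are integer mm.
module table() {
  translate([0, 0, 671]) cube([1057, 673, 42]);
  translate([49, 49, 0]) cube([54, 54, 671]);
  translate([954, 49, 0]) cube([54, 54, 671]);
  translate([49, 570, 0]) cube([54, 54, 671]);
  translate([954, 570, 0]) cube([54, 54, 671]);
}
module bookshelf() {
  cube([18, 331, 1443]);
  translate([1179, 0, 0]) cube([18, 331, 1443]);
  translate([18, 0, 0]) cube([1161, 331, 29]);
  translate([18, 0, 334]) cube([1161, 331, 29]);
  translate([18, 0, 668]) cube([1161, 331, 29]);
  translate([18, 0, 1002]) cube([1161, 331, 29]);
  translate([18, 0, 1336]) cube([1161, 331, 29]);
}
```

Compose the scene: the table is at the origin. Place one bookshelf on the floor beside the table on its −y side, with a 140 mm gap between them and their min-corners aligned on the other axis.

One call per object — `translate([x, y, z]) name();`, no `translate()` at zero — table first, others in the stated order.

table();
translate([0, -471, 0]) bookshelf();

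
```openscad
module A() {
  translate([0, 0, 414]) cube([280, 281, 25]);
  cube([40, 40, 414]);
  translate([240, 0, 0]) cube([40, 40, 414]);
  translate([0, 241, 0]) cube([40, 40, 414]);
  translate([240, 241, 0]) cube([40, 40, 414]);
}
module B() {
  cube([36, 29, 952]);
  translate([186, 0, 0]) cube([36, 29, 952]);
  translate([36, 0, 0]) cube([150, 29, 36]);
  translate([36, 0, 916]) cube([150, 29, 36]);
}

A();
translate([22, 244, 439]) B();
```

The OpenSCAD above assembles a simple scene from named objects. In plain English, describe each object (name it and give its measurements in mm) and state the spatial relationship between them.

A is a four-legged stool. The seat is 280×281 mm, 25 mm thick, top at z = 439 mm. It stands on four square legs, each 40×40 mm in cross-section, from z = 0 to the seat underside, each flush with a corner of the seat.

B is a rectangular picture frame lying in the x–z plane (depth along y). The opening is 150 mm wide (x) by 880 mm tall (z), surrounded by a border 36 mm wide on all four sides. The frame is 29 mm deep and is made of two full-height vertical stiles with two horizontal rails fitted between them.

The picture frame is on top of the stool.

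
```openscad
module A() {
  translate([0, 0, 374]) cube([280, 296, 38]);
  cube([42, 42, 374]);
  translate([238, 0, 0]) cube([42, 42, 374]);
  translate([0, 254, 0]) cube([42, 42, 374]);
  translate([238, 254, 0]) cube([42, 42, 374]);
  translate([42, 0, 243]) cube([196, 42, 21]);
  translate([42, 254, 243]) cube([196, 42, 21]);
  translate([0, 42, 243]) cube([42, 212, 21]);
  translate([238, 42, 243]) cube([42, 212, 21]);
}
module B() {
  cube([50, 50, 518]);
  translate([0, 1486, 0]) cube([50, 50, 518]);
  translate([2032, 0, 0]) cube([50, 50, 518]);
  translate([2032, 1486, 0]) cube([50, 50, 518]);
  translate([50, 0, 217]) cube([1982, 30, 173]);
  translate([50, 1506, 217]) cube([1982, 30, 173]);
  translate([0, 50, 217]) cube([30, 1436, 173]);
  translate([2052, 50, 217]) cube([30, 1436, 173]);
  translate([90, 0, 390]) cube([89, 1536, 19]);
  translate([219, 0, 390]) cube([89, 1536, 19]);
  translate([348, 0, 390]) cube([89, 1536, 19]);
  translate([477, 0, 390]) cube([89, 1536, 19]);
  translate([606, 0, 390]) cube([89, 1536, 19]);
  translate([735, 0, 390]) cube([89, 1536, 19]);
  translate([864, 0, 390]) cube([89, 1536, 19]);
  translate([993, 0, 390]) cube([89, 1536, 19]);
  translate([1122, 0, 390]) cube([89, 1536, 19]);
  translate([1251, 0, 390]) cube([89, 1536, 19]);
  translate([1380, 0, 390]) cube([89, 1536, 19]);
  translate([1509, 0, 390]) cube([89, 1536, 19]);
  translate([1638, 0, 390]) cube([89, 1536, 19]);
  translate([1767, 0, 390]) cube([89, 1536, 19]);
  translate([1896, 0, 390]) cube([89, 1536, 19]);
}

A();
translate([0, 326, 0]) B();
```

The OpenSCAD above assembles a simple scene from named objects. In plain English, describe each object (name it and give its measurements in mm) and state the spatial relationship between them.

A is a simple wooden stool: a rectangular seat 280 mm (x) by 296 mm (y), 38 mm thick, top face at z = 412 mm, on four square legs, each 42×42 mm in cross-section. The legs rest on z = 0, each flush with a corner of the seat. Four stretchers, 42 mm wide and 21 mm tall, connect adjacent legs with their undersides at z = 243 mm, each running between the inner faces of the legs it joins and aligned with the legs' outer faces on the other axis.

B is a bed frame 2082 mm long (x) by 1536 mm wide (y). Four 50×50 mm corner posts, 518 mm tall, at the corners of the footprint. Four rails of 30 mm thickness and 173 mm height run between adjacent posts with their undersides at z = 217 mm, their outer faces flush with the outside of the frame (the two x-running rails run between the posts' inner faces; the two y-running rails run between the posts' inner faces). 15 slats, each 89 mm wide (x) and 19 mm thick, lie across the top of the two x-running rails, running the full 1536 mm width of the frame in y; the slats are evenly spaced along x between the inner faces of the end posts with equal gaps (rounded down to the nearest mm) at the −x end and between each pair — any rounding remainder accumulates at the +x end.

The bed frame is on the floor beside the stool on its +y side.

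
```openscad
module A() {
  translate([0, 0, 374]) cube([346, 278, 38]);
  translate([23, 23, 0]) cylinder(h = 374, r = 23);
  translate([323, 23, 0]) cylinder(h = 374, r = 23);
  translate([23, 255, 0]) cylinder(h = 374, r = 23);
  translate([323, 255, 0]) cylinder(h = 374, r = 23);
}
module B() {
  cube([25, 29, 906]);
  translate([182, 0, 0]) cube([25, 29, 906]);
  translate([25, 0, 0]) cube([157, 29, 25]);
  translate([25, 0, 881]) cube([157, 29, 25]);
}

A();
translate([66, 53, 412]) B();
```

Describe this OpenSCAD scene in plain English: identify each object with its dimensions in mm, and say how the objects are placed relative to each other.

A is a simple wooden stool: a rectangular seat 346 mm (x) by 278 mm (y), 38 mm thick, top face at z = 412 mm, on four round legs, each 46 mm in diameter. The legs rest on z = 0, each leg's axis is inset half a diameter from the nearest pair of seat edges (so the leg's bounding box is flush with the corner).

B is a rectangular picture frame lying in the x–z plane (depth along y). The opening is 157 mm wide (x) by 856 mm tall (z), surrounded by a border 25 mm wide on all four sides. The frame is 29 mm deep and is made of two full-height vertical stiles with two horizontal rails fitted between them.

The picture frame is on top of the stool.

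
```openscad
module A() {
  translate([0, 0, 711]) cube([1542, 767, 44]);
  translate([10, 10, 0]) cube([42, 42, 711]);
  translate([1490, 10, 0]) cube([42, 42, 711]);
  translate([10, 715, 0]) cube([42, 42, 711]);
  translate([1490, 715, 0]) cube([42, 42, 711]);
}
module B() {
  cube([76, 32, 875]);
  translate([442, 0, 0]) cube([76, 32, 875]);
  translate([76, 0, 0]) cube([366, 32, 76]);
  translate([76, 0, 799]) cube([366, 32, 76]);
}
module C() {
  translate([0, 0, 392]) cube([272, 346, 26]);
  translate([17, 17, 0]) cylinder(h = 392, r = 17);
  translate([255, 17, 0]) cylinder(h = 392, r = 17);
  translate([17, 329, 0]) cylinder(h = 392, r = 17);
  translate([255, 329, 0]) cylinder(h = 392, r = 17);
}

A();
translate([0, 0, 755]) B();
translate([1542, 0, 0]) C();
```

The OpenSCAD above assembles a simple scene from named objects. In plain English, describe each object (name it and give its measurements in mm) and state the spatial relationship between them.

A is a table with a 1542×767 mm rectangular top, 44 mm thick, top surface at z = 755 mm, supported by four 42×42 mm square legs, each inset 10 mm from the nearest pair of top edges, running from the floor.

B is a picture frame with a 366×723 mm rectangular opening (x by z) and a uniform 76 mm border on every side. Frame depth is 32 mm along y. It is built from two vertical stiles running the full outside height and two horizontal rails spanning the gap between the stiles.

C is a simple wooden stool: a rectangular seat 272 mm (x) by 346 mm (y), 26 mm thick, top face at z = 418 mm, on four round legs, each 34 mm in diameter. The legs rest on z = 0, each leg's axis is inset half a diameter from the nearest pair of seat edges (so the leg's bounding box is flush with the corner).

The picture frame is on top of the table. The stool is against the table's +x side, with their −y faces flush.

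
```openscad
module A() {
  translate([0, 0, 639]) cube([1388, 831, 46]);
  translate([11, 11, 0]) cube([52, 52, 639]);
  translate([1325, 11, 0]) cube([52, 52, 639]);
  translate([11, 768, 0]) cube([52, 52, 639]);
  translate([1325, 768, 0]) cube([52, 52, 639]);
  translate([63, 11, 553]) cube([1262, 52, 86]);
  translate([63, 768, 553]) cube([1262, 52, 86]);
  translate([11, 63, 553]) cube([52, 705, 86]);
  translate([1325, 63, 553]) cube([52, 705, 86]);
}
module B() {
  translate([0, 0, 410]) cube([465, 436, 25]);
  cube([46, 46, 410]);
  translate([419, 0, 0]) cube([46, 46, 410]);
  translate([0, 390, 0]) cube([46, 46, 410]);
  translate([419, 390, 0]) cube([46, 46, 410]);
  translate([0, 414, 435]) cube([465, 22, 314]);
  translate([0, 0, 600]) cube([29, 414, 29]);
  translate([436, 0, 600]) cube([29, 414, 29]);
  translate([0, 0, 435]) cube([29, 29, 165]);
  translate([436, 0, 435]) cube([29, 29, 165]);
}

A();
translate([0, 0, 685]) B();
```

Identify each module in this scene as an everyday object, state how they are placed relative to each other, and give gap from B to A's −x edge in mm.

A is a table. B is a chair. The chair is on top of the table. The gap from the chair to the table's −x edge is 0 mm.

The chair's min-x is at 0; the table's min-x is 0; gap = 0 mm.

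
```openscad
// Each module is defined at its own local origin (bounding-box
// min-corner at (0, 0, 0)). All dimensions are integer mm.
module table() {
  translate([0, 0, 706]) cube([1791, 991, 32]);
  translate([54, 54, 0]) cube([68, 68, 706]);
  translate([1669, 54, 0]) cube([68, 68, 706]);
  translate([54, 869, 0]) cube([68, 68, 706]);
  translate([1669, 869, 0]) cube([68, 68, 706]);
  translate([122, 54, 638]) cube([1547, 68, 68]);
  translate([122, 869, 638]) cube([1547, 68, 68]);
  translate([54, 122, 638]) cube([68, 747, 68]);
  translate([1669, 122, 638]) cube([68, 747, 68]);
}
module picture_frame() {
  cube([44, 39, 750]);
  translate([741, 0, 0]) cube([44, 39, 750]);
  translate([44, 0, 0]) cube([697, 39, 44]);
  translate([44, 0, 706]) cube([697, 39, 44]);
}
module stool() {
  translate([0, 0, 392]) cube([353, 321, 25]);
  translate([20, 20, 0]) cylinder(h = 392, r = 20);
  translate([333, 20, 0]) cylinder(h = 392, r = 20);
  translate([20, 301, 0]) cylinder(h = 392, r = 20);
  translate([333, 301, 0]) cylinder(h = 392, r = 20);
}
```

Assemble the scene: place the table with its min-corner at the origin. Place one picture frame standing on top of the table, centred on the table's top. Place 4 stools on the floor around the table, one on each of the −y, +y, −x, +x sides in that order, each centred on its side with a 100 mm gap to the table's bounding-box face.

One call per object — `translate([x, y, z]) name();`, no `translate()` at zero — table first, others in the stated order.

table();
translate([503, 476, 738]) picture_frame();
translate([719, -421, 0]) stool();
translate([719, 1091, 0]) stool();
translate([-453, 335, 0]) stool();
translate([1891, 335, 0]) stool();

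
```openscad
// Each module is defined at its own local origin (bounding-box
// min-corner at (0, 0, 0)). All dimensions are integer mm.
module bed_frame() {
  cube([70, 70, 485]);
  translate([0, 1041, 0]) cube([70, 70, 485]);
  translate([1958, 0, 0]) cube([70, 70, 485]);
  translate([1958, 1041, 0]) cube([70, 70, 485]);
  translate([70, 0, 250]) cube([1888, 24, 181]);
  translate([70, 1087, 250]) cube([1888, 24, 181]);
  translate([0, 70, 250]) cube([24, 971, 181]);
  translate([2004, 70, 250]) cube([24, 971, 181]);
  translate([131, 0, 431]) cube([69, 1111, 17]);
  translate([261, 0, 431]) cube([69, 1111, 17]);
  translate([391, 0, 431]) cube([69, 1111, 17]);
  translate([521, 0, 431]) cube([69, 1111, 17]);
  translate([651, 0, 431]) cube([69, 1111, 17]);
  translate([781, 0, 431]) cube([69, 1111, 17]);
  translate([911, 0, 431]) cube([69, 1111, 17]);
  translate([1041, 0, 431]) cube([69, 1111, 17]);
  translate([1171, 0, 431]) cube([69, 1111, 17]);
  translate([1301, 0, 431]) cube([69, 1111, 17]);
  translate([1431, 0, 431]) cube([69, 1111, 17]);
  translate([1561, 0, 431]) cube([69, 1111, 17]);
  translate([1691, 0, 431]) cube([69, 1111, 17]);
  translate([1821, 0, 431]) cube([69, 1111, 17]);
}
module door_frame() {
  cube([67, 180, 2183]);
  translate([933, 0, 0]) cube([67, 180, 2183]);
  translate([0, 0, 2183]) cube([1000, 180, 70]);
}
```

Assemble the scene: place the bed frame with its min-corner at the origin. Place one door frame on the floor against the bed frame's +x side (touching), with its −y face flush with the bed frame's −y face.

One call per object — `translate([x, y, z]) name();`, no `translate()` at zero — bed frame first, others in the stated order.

bed_frame();
translate([2028, 0, 0]) door_frame();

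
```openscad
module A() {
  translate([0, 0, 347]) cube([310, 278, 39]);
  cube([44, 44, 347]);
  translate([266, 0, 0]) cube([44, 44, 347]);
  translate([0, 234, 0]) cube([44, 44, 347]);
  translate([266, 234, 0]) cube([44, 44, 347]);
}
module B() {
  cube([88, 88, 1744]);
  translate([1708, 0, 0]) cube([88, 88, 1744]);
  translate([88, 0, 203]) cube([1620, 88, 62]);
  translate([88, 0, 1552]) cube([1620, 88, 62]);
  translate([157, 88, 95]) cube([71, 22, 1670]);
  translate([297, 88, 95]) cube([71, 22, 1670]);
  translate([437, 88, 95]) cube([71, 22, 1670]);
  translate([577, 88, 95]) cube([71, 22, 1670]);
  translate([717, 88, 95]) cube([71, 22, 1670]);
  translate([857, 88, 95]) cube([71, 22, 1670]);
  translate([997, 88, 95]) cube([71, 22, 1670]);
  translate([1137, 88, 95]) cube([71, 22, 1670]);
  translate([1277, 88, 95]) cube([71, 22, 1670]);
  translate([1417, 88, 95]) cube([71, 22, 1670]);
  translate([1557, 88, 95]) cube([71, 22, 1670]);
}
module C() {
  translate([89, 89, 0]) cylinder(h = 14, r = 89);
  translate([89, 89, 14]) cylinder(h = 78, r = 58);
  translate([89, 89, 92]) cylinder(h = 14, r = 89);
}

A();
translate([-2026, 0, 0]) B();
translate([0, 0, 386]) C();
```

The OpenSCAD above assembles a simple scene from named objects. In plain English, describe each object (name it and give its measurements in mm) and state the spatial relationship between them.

A is a four-legged stool. The seat is 310×278 mm, 39 mm thick, top at z = 386 mm. It stands on four square legs, each 44×44 mm in cross-section, from z = 0 to the seat underside, each flush with a corner of the seat.

B is a fence section. Two 88×88 mm posts, 1744 mm tall, stand on the floor with a clear span of 1620 mm between their inner faces. Two horizontal rails of 88×62 mm section span the gap between the posts with their undersides at z = 203 mm and z = 1552 mm, flush with the posts' −y face. 11 pickets, each 71 mm wide, 22 mm thick and 1670 mm tall, are fixed to the +y face of the rails with their bottoms at z = 95 mm, evenly spaced across the span with equal gaps (rounded down to the nearest mm) at the −x end and between each pair — any rounding remainder accumulates at the +x end.

C is a spool: two coaxial disc flanges of radius 89 mm and thickness 14 mm, joined by a core cylinder of radius 58 mm and height 78 mm. The lower flange rests on z = 0 and the three cylinders share a vertical axis.

The fence section is on the floor beside the stool on its −x side. The spool is on top of the stool.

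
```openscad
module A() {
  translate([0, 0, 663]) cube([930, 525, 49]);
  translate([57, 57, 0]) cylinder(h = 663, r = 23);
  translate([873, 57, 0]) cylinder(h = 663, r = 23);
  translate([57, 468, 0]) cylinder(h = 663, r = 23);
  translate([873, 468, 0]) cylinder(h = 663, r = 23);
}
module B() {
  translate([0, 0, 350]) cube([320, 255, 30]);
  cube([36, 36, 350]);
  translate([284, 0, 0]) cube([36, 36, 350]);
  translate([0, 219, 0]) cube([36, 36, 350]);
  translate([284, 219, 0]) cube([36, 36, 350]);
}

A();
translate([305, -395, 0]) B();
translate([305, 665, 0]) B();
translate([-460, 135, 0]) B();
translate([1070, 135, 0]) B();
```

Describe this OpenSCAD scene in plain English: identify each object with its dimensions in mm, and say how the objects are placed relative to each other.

A is a table: top 930 mm (x) × 525 mm (y), 49 mm thick, upper face at z = 712 mm, on four round legs of 46 mm diameter, each leg's bounding box inset 34 mm from the nearest pair of top edges, running from z = 0 to the bottom of the top.

B is a simple wooden stool: a rectangular seat 320 mm (x) by 255 mm (y), 30 mm thick, top face at z = 380 mm, on four square legs, each 36×36 mm in cross-section. The legs rest on z = 0, each flush with a corner of the seat.

Four stools sit around the table at the −y, +y, −x, +x sides.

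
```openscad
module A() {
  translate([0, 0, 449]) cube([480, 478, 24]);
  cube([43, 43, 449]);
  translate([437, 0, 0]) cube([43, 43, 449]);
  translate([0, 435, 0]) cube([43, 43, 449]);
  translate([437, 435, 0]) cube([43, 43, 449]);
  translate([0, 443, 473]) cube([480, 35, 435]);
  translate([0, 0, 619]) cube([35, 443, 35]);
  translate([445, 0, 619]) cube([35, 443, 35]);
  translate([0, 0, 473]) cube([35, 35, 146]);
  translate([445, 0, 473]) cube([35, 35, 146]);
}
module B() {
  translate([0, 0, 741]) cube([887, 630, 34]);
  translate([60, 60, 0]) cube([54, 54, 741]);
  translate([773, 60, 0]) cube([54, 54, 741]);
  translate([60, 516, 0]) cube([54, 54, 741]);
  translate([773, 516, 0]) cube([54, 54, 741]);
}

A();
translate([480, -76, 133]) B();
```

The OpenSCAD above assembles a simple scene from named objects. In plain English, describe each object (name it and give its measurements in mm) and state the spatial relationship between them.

A is a chair. The seat is a 480×478×24 mm slab with its top at z = 473 mm, on four 43×43 mm corner legs (flush with the seat edges, standing on z = 0). A flat backrest 35 mm thick, 435 mm tall, spans the full seat width and rises from the seat top along its +y edge, rear face flush with the rear of the seat. Two armrests of 35×35 mm section run along each side from the seat's front edge to the front of the backrest, top faces 181 mm above the seat top and outer faces flush with the seat's x-edges; a 35×35 mm post under the front of each armrest stands on the seat at the front corner.

B is a table with a 887×630 mm rectangular top, 34 mm thick, top surface at z = 775 mm, supported by four 54×54 mm square legs, each inset 60 mm from the nearest pair of top edges, running from the floor.

The table is beside the chair with their tops flush at z = 908.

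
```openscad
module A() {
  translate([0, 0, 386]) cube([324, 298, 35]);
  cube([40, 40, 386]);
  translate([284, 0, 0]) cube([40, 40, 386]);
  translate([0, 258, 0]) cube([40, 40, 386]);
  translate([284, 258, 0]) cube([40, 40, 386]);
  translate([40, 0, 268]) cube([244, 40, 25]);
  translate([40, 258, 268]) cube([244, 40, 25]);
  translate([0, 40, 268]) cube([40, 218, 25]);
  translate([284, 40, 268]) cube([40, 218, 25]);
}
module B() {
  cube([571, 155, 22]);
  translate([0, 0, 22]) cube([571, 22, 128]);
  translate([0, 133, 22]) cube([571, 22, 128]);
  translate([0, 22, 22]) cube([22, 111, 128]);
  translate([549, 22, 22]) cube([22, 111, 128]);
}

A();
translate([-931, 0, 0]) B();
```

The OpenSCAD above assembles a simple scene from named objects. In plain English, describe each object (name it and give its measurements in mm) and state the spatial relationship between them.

A is a four-legged stool. The seat is 324×298 mm, 35 mm thick, top at z = 421 mm. It stands on four square legs, each 40×40 mm in cross-section, from z = 0 to the seat underside, each flush with a corner of the seat. Four stretchers, 40 mm wide and 25 mm tall, connect adjacent legs with their undersides at z = 268 mm, each running between the inner faces of the legs it joins and aligned with the legs' outer faces on the other axis.

B is an open storage box with external size 571×155×150 mm and wall thickness 22 mm (the base is also 22 mm thick). The base covers the whole footprint; the four walls stand on the base, with the y-facing walls full-width and the x-facing walls fitting between their inner faces.

The open box is on the floor beside the stool on its −x side.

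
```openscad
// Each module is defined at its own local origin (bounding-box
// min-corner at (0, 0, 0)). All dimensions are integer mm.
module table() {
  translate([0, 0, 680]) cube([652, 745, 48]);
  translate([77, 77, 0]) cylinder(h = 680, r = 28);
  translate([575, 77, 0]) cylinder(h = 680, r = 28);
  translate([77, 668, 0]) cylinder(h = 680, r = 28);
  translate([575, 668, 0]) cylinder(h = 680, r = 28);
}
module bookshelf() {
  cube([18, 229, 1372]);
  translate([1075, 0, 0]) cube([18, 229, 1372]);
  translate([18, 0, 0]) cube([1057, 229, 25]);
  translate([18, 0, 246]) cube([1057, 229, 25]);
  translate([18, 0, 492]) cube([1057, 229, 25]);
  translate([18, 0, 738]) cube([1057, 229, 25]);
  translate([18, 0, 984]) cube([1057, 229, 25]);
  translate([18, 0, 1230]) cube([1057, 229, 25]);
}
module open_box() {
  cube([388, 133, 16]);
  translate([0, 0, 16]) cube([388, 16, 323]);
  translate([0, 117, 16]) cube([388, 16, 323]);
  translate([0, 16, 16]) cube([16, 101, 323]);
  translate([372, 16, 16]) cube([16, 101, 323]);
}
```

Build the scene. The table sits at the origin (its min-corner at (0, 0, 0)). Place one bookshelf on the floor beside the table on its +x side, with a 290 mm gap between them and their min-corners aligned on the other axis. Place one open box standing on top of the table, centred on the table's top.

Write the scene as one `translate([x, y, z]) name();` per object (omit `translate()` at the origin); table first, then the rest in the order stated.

table();
translate([942, 0, 0]) bookshelf();
translate([132, 306, 728]) open_box();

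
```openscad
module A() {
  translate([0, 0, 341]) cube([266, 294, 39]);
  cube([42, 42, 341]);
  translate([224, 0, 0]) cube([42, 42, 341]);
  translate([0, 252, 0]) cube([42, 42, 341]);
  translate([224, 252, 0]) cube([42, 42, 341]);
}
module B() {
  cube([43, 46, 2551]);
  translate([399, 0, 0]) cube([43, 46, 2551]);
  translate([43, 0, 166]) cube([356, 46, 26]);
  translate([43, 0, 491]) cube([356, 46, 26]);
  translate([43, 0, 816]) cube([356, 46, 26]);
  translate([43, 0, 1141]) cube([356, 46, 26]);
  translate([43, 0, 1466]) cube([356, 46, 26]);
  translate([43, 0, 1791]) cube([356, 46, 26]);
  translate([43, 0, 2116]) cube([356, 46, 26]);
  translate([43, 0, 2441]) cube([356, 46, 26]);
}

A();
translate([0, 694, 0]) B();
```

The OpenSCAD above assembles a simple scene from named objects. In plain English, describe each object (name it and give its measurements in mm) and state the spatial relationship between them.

A is a simple wooden stool: a rectangular seat 266 mm (x) by 294 mm (y), 39 mm thick, top face at z = 380 mm, on four square legs, each 42×42 mm in cross-section. The legs rest on z = 0, each flush with a corner of the seat.

B is a wooden ladder with two side rails of 43×46 mm section and 2551 mm height, set 442 mm apart overall. Between them run 8 rectangular rungs (46 mm deep, 26 mm thick), front faces flush with the rails' −y face. The bottom of the first rung is 166 mm above the floor and each subsequent rung is 325 mm higher than the one below.

The ladder is on the floor beside the stool on its +y side.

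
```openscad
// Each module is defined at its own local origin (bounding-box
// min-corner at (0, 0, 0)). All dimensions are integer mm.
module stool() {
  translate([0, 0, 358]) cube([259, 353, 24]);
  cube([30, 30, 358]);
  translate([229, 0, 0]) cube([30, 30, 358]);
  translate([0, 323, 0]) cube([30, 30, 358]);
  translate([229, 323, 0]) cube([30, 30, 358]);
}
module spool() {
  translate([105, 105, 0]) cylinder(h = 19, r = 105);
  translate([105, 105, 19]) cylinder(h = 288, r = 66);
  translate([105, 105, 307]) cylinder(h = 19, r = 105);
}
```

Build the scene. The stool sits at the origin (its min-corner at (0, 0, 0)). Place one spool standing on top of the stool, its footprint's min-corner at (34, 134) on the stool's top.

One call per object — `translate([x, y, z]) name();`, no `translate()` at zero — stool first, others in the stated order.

stool();
translate([34, 134, 382]) spool();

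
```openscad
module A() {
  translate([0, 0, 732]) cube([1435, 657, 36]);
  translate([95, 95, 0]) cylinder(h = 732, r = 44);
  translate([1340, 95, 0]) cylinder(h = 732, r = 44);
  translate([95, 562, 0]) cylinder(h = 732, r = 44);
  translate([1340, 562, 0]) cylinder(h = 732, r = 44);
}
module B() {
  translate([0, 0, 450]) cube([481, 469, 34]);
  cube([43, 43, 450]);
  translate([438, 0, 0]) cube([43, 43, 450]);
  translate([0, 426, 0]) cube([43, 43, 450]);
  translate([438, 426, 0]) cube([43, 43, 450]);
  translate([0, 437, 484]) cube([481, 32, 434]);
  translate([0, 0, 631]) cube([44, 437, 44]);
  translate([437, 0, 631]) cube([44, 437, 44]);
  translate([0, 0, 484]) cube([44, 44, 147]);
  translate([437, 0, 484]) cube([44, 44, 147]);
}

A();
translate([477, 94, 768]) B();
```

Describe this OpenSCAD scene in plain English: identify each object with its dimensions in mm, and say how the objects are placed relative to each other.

A is a table with a 1435×657 mm rectangular top, 36 mm thick, top surface at z = 768 mm, supported by four round legs of 88 mm diameter, each leg's bounding box inset 51 mm from the nearest pair of top edges, running from the floor.

B is a chair. The seat is a 481×469×34 mm slab with its top at z = 484 mm, on four 43×43 mm corner legs (flush with the seat edges, standing on z = 0). A flat backrest 32 mm thick, 434 mm tall, spans the full seat width and rises from the seat top along its +y edge, rear face flush with the rear of the seat. Two armrests of 44×44 mm section run along each side from the seat's front edge to the front of the backrest, top faces 191 mm above the seat top and outer faces flush with the seat's x-edges; a 44×44 mm post under the front of each armrest stands on the seat at the front corner.

The chair is on top of the table, centred.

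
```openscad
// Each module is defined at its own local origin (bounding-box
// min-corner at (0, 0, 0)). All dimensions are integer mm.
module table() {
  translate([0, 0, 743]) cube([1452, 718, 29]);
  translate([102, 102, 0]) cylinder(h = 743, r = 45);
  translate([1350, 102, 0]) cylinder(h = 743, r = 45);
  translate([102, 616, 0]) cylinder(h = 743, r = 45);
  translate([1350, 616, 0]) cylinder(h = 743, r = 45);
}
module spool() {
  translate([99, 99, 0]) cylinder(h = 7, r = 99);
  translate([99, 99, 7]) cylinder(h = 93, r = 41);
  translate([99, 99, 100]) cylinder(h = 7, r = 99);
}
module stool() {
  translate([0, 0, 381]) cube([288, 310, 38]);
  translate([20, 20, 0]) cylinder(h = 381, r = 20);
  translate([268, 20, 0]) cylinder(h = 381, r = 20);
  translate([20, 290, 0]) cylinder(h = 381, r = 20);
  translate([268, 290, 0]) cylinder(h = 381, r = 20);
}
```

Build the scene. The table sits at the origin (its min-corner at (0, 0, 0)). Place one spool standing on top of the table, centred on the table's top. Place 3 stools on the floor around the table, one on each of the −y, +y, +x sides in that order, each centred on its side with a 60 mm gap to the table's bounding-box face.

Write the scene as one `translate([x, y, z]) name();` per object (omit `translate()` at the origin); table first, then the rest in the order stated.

table();
translate([627, 260, 772]) spool();
translate([582, -370, 0]) stool();
translate([582, 778, 0]) stool();
translate([1512, 204, 0]) stool();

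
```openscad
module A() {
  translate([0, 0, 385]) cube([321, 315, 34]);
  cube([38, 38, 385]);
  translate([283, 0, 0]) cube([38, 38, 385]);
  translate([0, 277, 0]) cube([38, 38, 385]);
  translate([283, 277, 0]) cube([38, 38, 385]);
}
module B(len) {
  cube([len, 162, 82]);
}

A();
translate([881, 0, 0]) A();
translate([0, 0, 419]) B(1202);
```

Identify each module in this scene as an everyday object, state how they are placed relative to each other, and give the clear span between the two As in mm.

A is a stool. B is a beam. A beam spans the tops of two stools. The clear span between the two stools is 560 mm.

Second stool starts at x = 881; first ends at x = 321; clear span = 881 − 321 = 560 mm.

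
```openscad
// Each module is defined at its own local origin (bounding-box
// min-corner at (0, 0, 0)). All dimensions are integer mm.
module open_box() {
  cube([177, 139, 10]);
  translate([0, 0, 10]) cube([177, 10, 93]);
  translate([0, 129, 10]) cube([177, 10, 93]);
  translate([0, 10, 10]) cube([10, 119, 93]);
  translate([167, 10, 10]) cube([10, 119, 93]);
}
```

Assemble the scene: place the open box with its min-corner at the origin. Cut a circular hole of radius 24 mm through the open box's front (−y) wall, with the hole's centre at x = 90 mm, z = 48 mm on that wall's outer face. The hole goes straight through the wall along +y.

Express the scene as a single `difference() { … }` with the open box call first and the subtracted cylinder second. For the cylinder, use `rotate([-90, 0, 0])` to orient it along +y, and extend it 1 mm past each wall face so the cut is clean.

difference() {
  open_box();
  translate([90, -1, 48]) rotate([-90, 0, 0]) cylinder(h = 12, r = 24);
}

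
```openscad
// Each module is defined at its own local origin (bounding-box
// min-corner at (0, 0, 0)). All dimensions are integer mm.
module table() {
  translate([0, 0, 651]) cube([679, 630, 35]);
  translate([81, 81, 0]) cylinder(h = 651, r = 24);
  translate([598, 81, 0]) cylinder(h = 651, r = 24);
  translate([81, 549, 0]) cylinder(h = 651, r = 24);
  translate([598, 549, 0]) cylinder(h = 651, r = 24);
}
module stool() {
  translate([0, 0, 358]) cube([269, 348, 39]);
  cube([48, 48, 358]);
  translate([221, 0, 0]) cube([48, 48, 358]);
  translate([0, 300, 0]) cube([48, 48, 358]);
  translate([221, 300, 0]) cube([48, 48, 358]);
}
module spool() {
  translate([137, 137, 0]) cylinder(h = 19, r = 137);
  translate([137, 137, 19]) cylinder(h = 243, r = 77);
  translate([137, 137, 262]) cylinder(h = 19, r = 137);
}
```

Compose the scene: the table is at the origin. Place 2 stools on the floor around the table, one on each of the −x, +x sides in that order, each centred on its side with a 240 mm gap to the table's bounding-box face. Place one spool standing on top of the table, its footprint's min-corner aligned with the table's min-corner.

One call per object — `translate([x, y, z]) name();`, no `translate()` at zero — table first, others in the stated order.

table();
translate([-509, 141, 0]) stool();
translate([919, 141, 0]) stool();
translate([0, 0, 686]) spool();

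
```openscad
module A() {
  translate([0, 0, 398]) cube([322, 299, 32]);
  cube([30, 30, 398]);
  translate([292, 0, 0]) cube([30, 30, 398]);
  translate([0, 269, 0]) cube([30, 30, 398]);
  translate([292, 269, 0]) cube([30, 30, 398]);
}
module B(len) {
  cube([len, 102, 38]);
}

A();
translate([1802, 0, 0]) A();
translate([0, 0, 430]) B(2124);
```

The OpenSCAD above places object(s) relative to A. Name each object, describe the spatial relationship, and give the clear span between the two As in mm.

Second stool starts at x = 1802; first ends at x = 322; clear span = 1802 − 322 = 1480 mm.

A is a stool. B is a beam. A beam spans the tops of two stools. The clear span between the two stools is 1480 mm.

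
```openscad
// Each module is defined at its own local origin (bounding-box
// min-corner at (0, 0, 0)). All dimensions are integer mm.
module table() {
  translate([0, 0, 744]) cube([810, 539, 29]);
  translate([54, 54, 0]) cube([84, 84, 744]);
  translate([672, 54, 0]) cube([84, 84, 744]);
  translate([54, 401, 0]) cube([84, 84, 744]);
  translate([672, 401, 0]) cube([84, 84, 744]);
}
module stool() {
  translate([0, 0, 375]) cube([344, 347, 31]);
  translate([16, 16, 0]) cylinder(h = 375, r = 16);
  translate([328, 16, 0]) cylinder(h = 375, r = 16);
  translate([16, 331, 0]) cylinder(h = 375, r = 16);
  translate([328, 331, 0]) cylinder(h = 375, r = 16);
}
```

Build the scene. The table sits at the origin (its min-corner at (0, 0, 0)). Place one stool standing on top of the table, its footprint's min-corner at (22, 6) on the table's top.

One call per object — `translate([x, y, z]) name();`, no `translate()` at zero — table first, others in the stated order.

table();
translate([22, 6, 773]) stool();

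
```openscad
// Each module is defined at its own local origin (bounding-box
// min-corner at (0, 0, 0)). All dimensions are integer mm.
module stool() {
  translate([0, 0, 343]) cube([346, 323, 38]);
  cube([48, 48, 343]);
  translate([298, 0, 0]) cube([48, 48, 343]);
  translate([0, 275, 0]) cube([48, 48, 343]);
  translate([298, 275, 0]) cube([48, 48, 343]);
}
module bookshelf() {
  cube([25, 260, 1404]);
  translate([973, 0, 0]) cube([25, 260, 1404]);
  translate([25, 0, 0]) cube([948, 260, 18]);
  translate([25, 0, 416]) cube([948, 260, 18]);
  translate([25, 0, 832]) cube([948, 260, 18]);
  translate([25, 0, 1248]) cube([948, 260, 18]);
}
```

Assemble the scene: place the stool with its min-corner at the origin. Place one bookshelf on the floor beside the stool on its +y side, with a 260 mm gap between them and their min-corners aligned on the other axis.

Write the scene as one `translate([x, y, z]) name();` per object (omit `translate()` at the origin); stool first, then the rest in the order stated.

stool();
translate([0, 583, 0]) bookshelf();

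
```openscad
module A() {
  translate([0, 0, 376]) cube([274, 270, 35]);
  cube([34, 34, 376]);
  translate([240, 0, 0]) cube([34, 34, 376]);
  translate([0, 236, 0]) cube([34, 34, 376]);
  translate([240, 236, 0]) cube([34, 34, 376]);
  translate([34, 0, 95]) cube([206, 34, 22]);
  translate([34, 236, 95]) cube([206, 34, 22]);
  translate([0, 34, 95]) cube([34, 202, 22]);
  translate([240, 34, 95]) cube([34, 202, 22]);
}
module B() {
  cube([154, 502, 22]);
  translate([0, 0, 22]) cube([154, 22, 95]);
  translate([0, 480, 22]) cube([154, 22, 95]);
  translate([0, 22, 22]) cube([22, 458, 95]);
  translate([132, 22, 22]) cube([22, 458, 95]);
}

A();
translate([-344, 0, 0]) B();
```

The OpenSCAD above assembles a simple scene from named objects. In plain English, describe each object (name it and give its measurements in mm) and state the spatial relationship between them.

A is a simple wooden stool: a rectangular seat 274 mm (x) by 270 mm (y), 35 mm thick, top face at z = 411 mm, on four square legs, each 34×34 mm in cross-section. The legs rest on z = 0, each flush with a corner of the seat. Four stretchers, 34 mm wide and 22 mm tall, connect adjacent legs with their undersides at z = 95 mm, each running between the inner faces of the legs it joins and aligned with the legs' outer faces on the other axis.

B is an open storage box with external size 154×502×117 mm and wall thickness 22 mm (the base is also 22 mm thick). The base covers the whole footprint; the four walls stand on the base, with the y-facing walls full-width and the x-facing walls fitting between their inner faces.

The open box is on the floor beside the stool on its −x side.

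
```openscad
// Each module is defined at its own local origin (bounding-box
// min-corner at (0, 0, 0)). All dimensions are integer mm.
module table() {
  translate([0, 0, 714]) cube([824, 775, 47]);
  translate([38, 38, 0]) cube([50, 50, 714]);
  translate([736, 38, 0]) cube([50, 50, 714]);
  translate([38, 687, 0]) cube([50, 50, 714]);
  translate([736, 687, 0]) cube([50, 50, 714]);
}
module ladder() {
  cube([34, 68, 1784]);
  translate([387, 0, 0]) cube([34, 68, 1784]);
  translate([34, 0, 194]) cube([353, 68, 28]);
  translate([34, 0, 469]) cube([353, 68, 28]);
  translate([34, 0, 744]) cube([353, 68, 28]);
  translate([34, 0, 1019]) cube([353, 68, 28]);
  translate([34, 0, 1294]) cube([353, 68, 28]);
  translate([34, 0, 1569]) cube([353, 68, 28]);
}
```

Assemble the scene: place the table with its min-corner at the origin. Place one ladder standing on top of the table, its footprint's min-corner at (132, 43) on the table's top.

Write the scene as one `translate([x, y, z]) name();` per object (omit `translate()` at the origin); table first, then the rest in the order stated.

table();
translate([132, 43, 761]) ladder();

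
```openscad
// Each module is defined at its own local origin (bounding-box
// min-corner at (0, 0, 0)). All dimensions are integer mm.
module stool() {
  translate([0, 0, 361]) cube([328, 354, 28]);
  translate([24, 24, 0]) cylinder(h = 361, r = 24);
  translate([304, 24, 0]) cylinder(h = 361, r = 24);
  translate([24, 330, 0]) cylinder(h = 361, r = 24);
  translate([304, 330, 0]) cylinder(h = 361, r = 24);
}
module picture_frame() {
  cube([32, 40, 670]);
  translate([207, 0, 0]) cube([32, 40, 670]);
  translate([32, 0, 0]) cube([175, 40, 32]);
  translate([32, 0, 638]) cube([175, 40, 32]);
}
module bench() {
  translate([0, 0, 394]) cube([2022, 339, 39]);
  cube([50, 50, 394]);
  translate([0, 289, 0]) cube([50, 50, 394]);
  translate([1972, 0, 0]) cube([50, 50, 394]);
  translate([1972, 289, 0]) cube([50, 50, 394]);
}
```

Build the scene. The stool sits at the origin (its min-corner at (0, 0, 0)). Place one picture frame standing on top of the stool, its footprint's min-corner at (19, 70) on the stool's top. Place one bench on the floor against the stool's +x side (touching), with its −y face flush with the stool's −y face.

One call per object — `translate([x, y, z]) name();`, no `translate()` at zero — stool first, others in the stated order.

stool();
translate([19, 70, 389]) picture_frame();
translate([328, 0, 0]) bench();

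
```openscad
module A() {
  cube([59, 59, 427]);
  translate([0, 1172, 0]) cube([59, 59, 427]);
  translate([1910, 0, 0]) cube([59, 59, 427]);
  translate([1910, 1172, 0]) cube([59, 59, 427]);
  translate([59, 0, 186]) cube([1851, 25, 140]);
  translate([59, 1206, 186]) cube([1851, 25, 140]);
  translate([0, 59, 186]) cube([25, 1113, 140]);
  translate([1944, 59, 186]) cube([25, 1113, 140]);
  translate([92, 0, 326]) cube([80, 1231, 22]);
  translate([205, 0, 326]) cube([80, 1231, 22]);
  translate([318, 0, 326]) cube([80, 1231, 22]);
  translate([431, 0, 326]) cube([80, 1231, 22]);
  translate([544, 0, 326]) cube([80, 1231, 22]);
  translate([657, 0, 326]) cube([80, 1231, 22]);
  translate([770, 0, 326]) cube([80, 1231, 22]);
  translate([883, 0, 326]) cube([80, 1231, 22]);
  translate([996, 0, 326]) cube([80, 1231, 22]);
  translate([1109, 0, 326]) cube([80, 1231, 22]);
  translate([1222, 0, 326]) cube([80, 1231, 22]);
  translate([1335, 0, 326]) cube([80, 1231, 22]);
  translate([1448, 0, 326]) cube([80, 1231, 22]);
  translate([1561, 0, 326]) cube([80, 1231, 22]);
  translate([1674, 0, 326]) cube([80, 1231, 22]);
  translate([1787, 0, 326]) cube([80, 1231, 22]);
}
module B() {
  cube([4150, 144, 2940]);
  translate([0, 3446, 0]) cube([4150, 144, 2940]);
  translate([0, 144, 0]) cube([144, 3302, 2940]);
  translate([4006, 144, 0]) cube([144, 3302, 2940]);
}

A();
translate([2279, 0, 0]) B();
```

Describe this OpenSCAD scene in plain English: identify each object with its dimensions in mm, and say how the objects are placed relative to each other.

A is a bed frame 1969 mm long (x) by 1231 mm wide (y). Four 59×59 mm corner posts, 427 mm tall, at the corners of the footprint. Four rails of 25 mm thickness and 140 mm height run between adjacent posts with their undersides at z = 186 mm, their outer faces flush with the outside of the frame (the two x-running rails run between the posts' inner faces; the two y-running rails run between the posts' inner faces). 16 slats, each 80 mm wide (x) and 22 mm thick, lie across the top of the two x-running rails, running the full 1231 mm width of the frame in y; the slats are evenly spaced along x between the inner faces of the end posts with equal gaps (rounded down to the nearest mm) at the −x end and between each pair — any rounding remainder accumulates at the +x end.

B is a box-shaped house frame (walls only): outside footprint 4150×3590 mm, wall height 2940 mm, wall thickness 144 mm. The two y-facing walls run the full x-width; the two x-facing walls fit between the inner faces of the y-facing walls.

The house frame is on the floor beside the bed frame on its +x side.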